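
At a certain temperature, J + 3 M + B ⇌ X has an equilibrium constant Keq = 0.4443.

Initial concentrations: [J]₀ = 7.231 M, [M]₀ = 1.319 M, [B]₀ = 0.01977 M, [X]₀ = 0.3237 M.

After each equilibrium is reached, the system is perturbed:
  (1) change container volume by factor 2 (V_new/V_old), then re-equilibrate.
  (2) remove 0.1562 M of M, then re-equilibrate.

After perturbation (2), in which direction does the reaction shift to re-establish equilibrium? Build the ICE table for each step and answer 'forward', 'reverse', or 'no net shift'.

Direction: reverse

Q₀ = 0.9867 vs Keq = 0.4443 ⇒ Q>K, reverse
Step 1:
                  J         M         B         X
  Initial     7.231     1.319   0.01977    0.3237
  Change     0.0172   0.05159    0.0172   -0.0172
  Equil       7.248     1.371   0.03697    0.3065
  solve Keq expr → x = -0.0172; check Q = 0.4443
Then change container volume by factor 2 (V_new/V_old).
Step 2:
                  J         M         B         X
  Initial     3.624    0.6853   0.01848    0.1533
  Change    0.06334      0.19   0.06334  -0.06334
  Equil       3.687    0.8753   0.08183   0.08991
  solve Keq expr → x = -0.06334; check Q = 0.4443
Then remove 0.1562 M of M.
Step 3:
                  J         M         B         X
  Initial     3.687    0.7191   0.08183   0.08991
  Change    0.01647   0.04942   0.01647  -0.01647
  Equil       3.704    0.7685    0.0983   0.07343
  solve Keq expr → x = -0.01647; check Q = 0.4443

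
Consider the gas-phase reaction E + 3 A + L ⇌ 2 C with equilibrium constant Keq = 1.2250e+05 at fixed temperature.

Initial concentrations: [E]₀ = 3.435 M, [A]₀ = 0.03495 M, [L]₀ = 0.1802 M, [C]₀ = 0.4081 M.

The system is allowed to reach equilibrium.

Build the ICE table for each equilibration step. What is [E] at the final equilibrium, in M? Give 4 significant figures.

Q₀ = 6302 vs Keq = 1.2250e+05 ⇒ Q<K, forward
Step 1:
                    E           A           L           C
  Initial       3.435     0.03495      0.1802      0.4081
  Change    -0.007153    -0.02146   -0.007153     0.01431
  Equil         3.428     0.01349       0.173      0.4224
  solve Keq expr → x = 0.007153; check Q = 1.2250e+05

[E]_eq = 3.428 M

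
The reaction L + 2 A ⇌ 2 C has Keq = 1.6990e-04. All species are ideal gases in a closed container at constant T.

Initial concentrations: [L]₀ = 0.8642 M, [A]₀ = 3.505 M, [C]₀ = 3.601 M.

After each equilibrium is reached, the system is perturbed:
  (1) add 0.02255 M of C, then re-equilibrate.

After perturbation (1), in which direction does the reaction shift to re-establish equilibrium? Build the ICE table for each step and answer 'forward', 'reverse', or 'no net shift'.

Direction: reverse

Q₀ = 1.221 vs Keq = 1.6990e-04 ⇒ Q>K, reverse
Step 1:
                    L           A           C
  Initial      0.8642       3.505       3.601
  Change        1.727       3.455      -3.455
  Equil         2.592        6.96       0.146
  solve Keq expr → x = -1.727; check Q = 1.6990e-04
Then add 0.02255 M of C.
Step 2:
                    L           A           C
  Initial       2.592        6.96      0.1686
  Change      0.01089     0.02179    -0.02179
  Equil         2.603       6.982      0.1468
  solve Keq expr → x = -0.01089; check Q = 1.6990e-04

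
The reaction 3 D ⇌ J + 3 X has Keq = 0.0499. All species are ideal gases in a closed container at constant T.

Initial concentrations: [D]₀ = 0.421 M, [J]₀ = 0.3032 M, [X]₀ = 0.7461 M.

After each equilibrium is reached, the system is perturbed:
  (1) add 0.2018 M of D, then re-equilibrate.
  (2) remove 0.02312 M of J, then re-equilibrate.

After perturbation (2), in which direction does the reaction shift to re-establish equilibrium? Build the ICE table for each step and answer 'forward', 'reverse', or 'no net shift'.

Q₀ = 1.688 vs Keq = 0.0499 ⇒ Q>K, reverse
Step 1:
                  D         J         X
  I           0.421    0.3032    0.7461
  C          0.2971  -0.09904   -0.2971
  E          0.7181    0.2042     0.449
  solve Keq expr → x = -0.09904; check Q = 0.0499
Then add 0.2018 M of D.
Step 2:
                  D         J         X
  I          0.9199    0.2042     0.449
  C        -0.06654   0.02218   0.06654
  E          0.8534    0.2263    0.5155
  solve Keq expr → x = 0.02218; check Q = 0.0499
Then remove 0.02312 M of J.
Step 3:
                  D         J         X
  I          0.8534    0.2032    0.5155
  C        -0.00986  0.003287   0.00986
  E          0.8435    0.2065    0.5254
  solve Keq expr → x = 0.003287; check Q = 0.0499

Direction: forward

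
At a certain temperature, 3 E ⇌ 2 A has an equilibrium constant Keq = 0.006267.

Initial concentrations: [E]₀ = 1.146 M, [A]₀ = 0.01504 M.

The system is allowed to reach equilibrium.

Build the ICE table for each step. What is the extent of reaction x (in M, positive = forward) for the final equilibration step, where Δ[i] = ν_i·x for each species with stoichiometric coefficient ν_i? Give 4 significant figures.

Q₀ = 1.5029e-04 vs Keq = 0.006267 ⇒ Q<K, forward
Step 1:
                    E           A
  Initial       1.146     0.01504
  Change      -0.1038     0.06919
  Equil         1.042     0.08423
  solve Keq expr → x = 0.03459; check Q = 0.006267

x = 0.03459 M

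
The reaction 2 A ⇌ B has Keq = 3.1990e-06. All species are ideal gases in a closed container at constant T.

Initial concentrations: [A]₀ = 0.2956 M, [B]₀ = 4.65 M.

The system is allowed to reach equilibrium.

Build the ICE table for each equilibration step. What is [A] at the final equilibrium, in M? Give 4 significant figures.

[A]_eq = 9.595 M

Q₀ = 53.22 vs Keq = 3.1990e-06 ⇒ Q>K, reverse
Step 1:
                   A          B
  init        0.2956       4.65
  Δ            9.299      -4.65
  eq           9.595 2.9451e-04
  solve Keq expr → x = -4.65; check Q = 3.1990e-06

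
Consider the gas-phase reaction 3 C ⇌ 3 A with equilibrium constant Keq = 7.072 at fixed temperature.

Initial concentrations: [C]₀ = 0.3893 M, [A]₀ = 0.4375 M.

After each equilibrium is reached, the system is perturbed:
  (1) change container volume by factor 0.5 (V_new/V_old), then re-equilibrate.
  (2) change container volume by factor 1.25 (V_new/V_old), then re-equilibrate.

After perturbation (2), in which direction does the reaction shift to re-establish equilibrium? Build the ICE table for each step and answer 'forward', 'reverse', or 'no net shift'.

Direction: no net shift

Q₀ = 1.419 vs Keq = 7.072 ⇒ Q<K, forward
Step 1:
                   C          A
  Initial     0.3893     0.4375
  Change     -0.1061     0.1061
  Equil       0.2832     0.5436
  solve Keq expr → x = 0.03537; check Q = 7.072
Then change container volume by factor 0.5 (V_new/V_old).
Step 2:
                   C          A
  Initial     0.5664      1.087
  Change           0          0
  Equil       0.5664      1.087
  solve Keq expr → x = 0; check Q = 7.072
Then change container volume by factor 1.25 (V_new/V_old).
Step 3:
                   C          A
  Initial     0.4531     0.8698
  Change           0          0
  Equil       0.4531     0.8698
  solve Keq expr → x = 0; check Q = 7.072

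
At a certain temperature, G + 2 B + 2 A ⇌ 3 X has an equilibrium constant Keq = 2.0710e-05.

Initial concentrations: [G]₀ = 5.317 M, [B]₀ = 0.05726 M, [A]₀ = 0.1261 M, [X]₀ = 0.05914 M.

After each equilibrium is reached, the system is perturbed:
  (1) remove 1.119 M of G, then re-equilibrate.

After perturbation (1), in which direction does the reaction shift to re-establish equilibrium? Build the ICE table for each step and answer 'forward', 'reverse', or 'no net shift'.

Q₀ = 0.7462 vs Keq = 2.0710e-05 ⇒ Q>K, reverse
Step 1:
                   G          B          A          X
  init         5.317    0.05726     0.1261    0.05914
  Δ          0.01872    0.03744    0.03744   -0.05616
  eq           5.336     0.0947     0.1635   0.002982
  solve Keq expr → x = -0.01872; check Q = 2.0710e-05
Then remove 1.119 M of G.
Step 2:
                   G          B          A          X
  init         4.217     0.0947     0.1635   0.002982
  Δ       7.3485e-05 1.4697e-04 1.4697e-04 -2.2045e-04
  eq           4.217    0.09485     0.1637   0.002761
  solve Keq expr → x = -7.3485e-05; check Q = 2.0710e-05

Direction: reverse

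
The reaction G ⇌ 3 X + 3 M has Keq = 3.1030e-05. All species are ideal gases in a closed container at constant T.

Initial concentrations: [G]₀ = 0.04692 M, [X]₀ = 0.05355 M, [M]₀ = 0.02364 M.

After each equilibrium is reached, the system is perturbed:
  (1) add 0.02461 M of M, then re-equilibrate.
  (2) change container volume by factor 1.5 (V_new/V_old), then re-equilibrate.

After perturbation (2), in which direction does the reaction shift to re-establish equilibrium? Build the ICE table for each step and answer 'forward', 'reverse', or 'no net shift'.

Direction: forward

Q₀ = 4.3238e-08 vs Keq = 3.1030e-05 ⇒ Q<K, forward
Step 1:
                    G           X           M
  I           0.04692     0.05355     0.02364
  C          -0.01989     0.05966     0.05966
  E           0.02703      0.1132      0.0833
  solve Keq expr → x = 0.01989; check Q = 3.1030e-05
Then add 0.02461 M of M.
Step 2:
                    G           X           M
  I           0.02703      0.1132      0.1079
  C          0.003761    -0.01128    -0.01128
  E           0.03079      0.1019     0.09663
  solve Keq expr → x = -0.003761; check Q = 3.1030e-05
Then change container volume by factor 1.5 (V_new/V_old).
Step 3:
                    G           X           M
  I           0.02053     0.06795     0.06442
  C         -0.006843     0.02053     0.02053
  E           0.01369     0.08848     0.08495
  solve Keq expr → x = 0.006843; check Q = 3.1030e-05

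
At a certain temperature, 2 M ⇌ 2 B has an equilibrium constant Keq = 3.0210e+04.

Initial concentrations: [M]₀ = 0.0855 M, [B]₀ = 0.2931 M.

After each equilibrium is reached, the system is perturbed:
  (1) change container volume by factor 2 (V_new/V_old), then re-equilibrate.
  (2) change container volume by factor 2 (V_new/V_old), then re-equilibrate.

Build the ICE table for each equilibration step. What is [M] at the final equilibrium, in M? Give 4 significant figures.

Q₀ = 11.75 vs Keq = 3.0210e+04 ⇒ Q<K, forward
Step 1:
                   M          B
  I           0.0855     0.2931
  C         -0.08333    0.08333
  E         0.002166     0.3764
  solve Keq expr → x = 0.04167; check Q = 3.0210e+04
Then change container volume by factor 2 (V_new/V_old).
Step 2:
                   M          B
  I         0.001083     0.1882
  C                0          0
  E         0.001083     0.1882
  solve Keq expr → x = 0; check Q = 3.0210e+04
Then change container volume by factor 2 (V_new/V_old).
Step 3:
                   M          B
  I       5.4144e-04    0.09411
  C                0          0
  E       5.4144e-04    0.09411
  solve Keq expr → x = 0; check Q = 3.0210e+04

[M]_eq = 5.4144e-04 M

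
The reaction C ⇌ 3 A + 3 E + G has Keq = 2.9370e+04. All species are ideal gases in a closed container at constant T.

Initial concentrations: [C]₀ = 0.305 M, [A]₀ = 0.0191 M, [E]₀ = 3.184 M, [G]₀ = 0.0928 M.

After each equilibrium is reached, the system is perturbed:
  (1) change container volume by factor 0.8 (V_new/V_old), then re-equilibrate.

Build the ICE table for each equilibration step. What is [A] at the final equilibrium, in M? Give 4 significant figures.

[A]_eq = 1.157 M

Q₀ = 6.8433e-05 vs Keq = 2.9370e+04 ⇒ Q<K, forward
Step 1:
                    C           A           E           G
  init          0.305      0.0191       3.184      0.0928
  Δ           -0.3042      0.9127      0.9127      0.3042
  eq       7.5212e-04      0.9318       4.097       0.397
  solve Keq expr → x = 0.3042; check Q = 2.9370e+04
Then change container volume by factor 0.8 (V_new/V_old).
Step 2:
                    C           A           E           G
  init     9.4014e-04       1.165       5.121      0.4963
  Δ          0.002543   -0.007628   -0.007628   -0.002543
  eq         0.003483       1.157       5.113      0.4938
  solve Keq expr → x = -0.002543; check Q = 2.9370e+04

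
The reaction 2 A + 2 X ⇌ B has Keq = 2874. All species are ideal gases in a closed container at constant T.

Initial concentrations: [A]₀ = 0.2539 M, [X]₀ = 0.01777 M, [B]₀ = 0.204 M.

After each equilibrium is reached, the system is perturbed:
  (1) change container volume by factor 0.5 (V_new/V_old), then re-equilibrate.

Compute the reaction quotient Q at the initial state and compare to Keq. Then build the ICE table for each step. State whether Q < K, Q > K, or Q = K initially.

Q₀ = 1.0021e+04 vs Keq = 2874 ⇒ Q>K, reverse
Step 1:
                    A           X           B
  Initial      0.2539     0.01777       0.204
  Change      0.01325     0.01325   -0.006625
  Equil        0.2672     0.03102      0.1974
  solve Keq expr → x = -0.006625; check Q = 2874
Then change container volume by factor 0.5 (V_new/V_old).
Step 2:
                    A           X           B
  Initial      0.5343     0.06204      0.3947
  Change     -0.03787    -0.03787     0.01894
  Equil        0.4964     0.02417      0.4137
  solve Keq expr → x = 0.01894; check Q = 2874

Q₀ = 1.0021e+04; Q > K (proceeds reverse)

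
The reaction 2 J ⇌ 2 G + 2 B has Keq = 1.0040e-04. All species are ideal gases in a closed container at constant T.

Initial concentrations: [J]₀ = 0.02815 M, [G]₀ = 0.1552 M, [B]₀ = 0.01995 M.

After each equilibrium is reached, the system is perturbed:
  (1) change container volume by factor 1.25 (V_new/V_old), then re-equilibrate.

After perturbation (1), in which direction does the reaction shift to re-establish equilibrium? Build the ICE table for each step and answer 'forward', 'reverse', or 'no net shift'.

Q₀ = 0.0121 vs Keq = 1.0040e-04 ⇒ Q>K, reverse
Step 1:
                    J           G           B
  Initial     0.02815      0.1552     0.01995
  Change       0.0167     -0.0167     -0.0167
  Equil       0.04485      0.1385    0.003245
  solve Keq expr → x = -0.008352; check Q = 1.0040e-04
Then change container volume by factor 1.25 (V_new/V_old).
Step 2:
                    J           G           B
  Initial     0.03588      0.1108    0.002596
  Change  -5.7996e-04  5.7996e-04  5.7996e-04
  Equil        0.0353      0.1114    0.003176
  solve Keq expr → x = 2.8998e-04; check Q = 1.0040e-04

Direction: forward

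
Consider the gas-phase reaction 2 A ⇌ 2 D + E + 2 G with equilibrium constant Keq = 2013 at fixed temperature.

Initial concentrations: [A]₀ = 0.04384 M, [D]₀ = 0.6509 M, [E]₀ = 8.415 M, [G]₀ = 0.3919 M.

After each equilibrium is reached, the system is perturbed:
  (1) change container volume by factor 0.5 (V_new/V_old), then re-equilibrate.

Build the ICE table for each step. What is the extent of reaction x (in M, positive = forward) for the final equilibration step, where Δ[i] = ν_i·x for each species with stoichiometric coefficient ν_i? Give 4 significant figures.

Q₀ = 284.9 vs Keq = 2013 ⇒ Q<K, forward
Step 1:
                  A         D         E         G
  init      0.04384    0.6509     8.415    0.3919
  Δ        -0.02557   0.02557   0.01278   0.02557
  eq        0.01827    0.6765     8.428    0.4175
  solve Keq expr → x = 0.01278; check Q = 2013
Then change container volume by factor 0.5 (V_new/V_old).
Step 2:
                  A         D         E         G
  init      0.03655     1.353     16.86    0.8349
  Δ         0.05585  -0.05585  -0.02792  -0.05585
  eq        0.09239     1.297     16.83    0.7791
  solve Keq expr → x = -0.02792; check Q = 2013

x = -0.02792 M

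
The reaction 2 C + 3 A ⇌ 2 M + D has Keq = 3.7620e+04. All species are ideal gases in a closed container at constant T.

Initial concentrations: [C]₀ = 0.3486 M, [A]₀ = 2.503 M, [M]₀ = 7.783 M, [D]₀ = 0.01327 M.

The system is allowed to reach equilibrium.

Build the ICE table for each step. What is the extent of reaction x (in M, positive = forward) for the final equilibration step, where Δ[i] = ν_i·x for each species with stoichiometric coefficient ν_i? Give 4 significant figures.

Q₀ = 0.4218 vs Keq = 3.7620e+04 ⇒ Q<K, forward
Step 1:
                   C          A          M          D
  I           0.3486      2.503      7.783    0.01327
  C          -0.3422    -0.5133     0.3422     0.1711
  E         0.006409       1.99      8.125     0.1844
  solve Keq expr → x = 0.1711; check Q = 3.7620e+04

x = 0.1711 M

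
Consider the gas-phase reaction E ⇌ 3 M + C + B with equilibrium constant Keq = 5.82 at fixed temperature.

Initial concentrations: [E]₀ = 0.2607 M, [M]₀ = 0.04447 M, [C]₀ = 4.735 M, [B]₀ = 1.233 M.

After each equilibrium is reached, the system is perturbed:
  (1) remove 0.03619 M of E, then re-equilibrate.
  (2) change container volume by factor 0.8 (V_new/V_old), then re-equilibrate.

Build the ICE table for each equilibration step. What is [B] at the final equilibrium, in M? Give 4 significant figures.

Q₀ = 0.001969 vs Keq = 5.82 ⇒ Q<K, forward
Step 1:
                    E           M           C           B
  init         0.2607     0.04447       4.735       1.233
  Δ           -0.1416      0.4249      0.1416      0.1416
  eq           0.1191      0.4693       4.877       1.375
  solve Keq expr → x = 0.1416; check Q = 5.82
Then remove 0.03619 M of E.
Step 2:
                    E           M           C           B
  init        0.08289      0.4693       4.877       1.375
  Δ           0.01127    -0.03381    -0.01127    -0.01127
  eq          0.09416      0.4355       4.865       1.363
  solve Keq expr → x = -0.01127; check Q = 5.82
Then change container volume by factor 0.8 (V_new/V_old).
Step 3:
                    E           M           C           B
  init         0.1177      0.5444       6.082       1.704
  Δ           0.03366      -0.101    -0.03366    -0.03366
  eq           0.1514      0.4434       6.048       1.671
  solve Keq expr → x = -0.03366; check Q = 5.82

[B]_eq = 1.671 M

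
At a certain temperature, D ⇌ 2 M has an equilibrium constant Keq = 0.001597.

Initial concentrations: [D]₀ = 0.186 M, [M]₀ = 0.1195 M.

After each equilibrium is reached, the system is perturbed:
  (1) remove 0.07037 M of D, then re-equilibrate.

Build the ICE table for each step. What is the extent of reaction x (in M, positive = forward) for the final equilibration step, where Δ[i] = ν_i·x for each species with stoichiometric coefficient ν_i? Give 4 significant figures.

x = -0.001537 M

Q₀ = 0.07678 vs Keq = 0.001597 ⇒ Q>K, reverse
Step 1:
                  D         M
  init        0.186    0.1195
  Δ         0.05004   -0.1001
  eq          0.236   0.01942
  solve Keq expr → x = -0.05004; check Q = 0.001597
Then remove 0.07037 M of D.
Step 2:
                  D         M
  init       0.1657   0.01942
  Δ        0.001537 -0.003074
  eq         0.1672   0.01634
  solve Keq expr → x = -0.001537; check Q = 0.001597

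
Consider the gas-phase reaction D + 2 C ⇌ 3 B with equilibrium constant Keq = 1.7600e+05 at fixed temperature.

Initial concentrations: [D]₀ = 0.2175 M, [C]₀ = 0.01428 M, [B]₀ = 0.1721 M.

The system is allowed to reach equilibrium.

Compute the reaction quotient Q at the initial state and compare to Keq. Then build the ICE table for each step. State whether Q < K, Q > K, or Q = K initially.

Q₀ = 114.9; Q < K (proceeds forward)

Q₀ = 114.9 vs Keq = 1.7600e+05 ⇒ Q<K, forward
Step 1:
                  D         C         B
  Initial    0.2175   0.01428    0.1721
  Change   -0.00692  -0.01384   0.02076
  Equil      0.2106 4.3995e-04    0.1929
  solve Keq expr → x = 0.00692; check Q = 1.7600e+05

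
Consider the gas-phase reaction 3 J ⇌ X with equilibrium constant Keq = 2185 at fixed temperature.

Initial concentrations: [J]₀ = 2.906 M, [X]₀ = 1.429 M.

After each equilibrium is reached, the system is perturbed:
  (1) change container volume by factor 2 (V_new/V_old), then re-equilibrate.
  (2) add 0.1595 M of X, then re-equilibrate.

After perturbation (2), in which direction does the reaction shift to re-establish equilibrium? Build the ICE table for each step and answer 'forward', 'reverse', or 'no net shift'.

Q₀ = 0.05823 vs Keq = 2185 ⇒ Q<K, forward
Step 1:
                  J         X
  Initial     2.906     1.429
  Change     -2.803    0.9344
  Equil      0.1027     2.363
  solve Keq expr → x = 0.9344; check Q = 2185
Then change container volume by factor 2 (V_new/V_old).
Step 2:
                  J         X
  Initial   0.05133     1.182
  Change    0.02992 -0.009973
  Equil     0.08124     1.172
  solve Keq expr → x = -0.009973; check Q = 2185
Then add 0.1595 M of X.
Step 3:
                  J         X
  Initial   0.08124     1.331
  Change   0.003506 -0.001169
  Equil     0.08475      1.33
  solve Keq expr → x = -0.001169; check Q = 2185

Direction: reverse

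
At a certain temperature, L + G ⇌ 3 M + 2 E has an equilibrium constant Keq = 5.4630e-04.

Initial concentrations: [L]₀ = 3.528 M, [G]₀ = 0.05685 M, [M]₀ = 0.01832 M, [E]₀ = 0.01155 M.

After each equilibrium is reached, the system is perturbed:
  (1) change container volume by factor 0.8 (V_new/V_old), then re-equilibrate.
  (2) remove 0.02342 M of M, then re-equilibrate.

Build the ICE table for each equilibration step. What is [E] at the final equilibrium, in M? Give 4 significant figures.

Q₀ = 4.0896e-09 vs Keq = 5.4630e-04 ⇒ Q<K, forward
Step 1:
                   L          G          M          E
  I            3.528    0.05685    0.01832    0.01155
  C         -0.04217   -0.04217     0.1265    0.08435
  E            3.486    0.01468     0.1448     0.0959
  solve Keq expr → x = 0.04217; check Q = 5.4630e-04
Then change container volume by factor 0.8 (V_new/V_old).
Step 2:
                   L          G          M          E
  I            4.357    0.01834     0.1811     0.1199
  C         0.004952   0.004952   -0.01486  -0.009904
  E            4.362     0.0233     0.1662       0.11
  solve Keq expr → x = -0.004952; check Q = 5.4630e-04
Then remove 0.02342 M of M.
Step 3:
                   L          G          M          E
  I            4.362     0.0233     0.1428       0.11
  C        -0.003192  -0.003192   0.009575   0.006384
  E            4.359     0.0201     0.1524     0.1164
  solve Keq expr → x = 0.003192; check Q = 5.4630e-04

[E]_eq = 0.1164 M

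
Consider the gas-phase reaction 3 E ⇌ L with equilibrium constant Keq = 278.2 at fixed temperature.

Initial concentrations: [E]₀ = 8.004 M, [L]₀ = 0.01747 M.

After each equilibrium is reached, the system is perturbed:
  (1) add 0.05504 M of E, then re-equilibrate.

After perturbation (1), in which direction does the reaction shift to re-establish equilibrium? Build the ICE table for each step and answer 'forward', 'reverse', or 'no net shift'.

Q₀ = 3.4070e-05 vs Keq = 278.2 ⇒ Q<K, forward
Step 1:
                    E           L
  I             8.004     0.01747
  C            -7.793       2.598
  E             0.211       2.615
  solve Keq expr → x = 2.598; check Q = 278.2
Then add 0.05504 M of E.
Step 2:
                    E           L
  I            0.2661       2.615
  C          -0.05455     0.01818
  E            0.2115       2.633
  solve Keq expr → x = 0.01818; check Q = 278.2

Direction: forward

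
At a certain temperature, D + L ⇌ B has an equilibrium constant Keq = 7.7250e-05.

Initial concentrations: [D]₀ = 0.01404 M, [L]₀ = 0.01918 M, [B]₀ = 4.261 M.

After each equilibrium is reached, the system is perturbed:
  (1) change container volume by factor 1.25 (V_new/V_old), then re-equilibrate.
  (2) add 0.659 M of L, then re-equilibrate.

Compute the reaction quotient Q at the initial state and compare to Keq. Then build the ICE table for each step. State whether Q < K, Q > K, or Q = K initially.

Q₀ = 1.5823e+04; Q > K (proceeds reverse)

Q₀ = 1.5823e+04 vs Keq = 7.7250e-05 ⇒ Q>K, reverse
Step 1:
                   D          L          B
  Initial    0.01404    0.01918      4.261
  Change        4.26       4.26      -4.26
  Equil        4.274      4.279   0.001413
  solve Keq expr → x = -4.26; check Q = 7.7250e-05
Then change container volume by factor 1.25 (V_new/V_old).
Step 2:
                   D          L          B
  Initial      3.419      3.423    0.00113
  Change  2.2589e-04 2.2589e-04 -2.2589e-04
  Equil        3.419      3.423 9.0417e-04
  solve Keq expr → x = -2.2589e-04; check Q = 7.7250e-05
Then add 0.659 M of L.
Step 3:
                   D          L          B
  Initial      3.419      4.082 9.0417e-04
  Change  -1.7396e-04 -1.7396e-04 1.7396e-04
  Equil        3.419      4.082   0.001078
  solve Keq expr → x = 1.7396e-04; check Q = 7.7250e-05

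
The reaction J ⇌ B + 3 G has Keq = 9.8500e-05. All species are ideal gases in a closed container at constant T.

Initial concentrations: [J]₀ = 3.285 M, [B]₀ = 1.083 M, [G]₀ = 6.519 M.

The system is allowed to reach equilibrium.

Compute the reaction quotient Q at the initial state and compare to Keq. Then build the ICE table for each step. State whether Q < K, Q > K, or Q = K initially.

Q₀ = 91.33 vs Keq = 9.8500e-05 ⇒ Q>K, reverse
Step 1:
                   J          B          G
  init         3.285      1.083      6.519
  Δ            1.083     -1.083     -3.249
  eq           4.368 1.2304e-05       3.27
  solve Keq expr → x = -1.083; check Q = 9.8500e-05

Q₀ = 91.33; Q > K (proceeds reverse)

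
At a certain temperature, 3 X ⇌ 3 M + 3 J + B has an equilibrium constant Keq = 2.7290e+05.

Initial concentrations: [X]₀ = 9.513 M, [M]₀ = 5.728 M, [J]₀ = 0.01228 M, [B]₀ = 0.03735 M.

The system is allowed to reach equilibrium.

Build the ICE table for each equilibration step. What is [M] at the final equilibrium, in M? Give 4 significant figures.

Q₀ = 1.5099e-08 vs Keq = 2.7290e+05 ⇒ Q<K, forward
Step 1:
                    X           M           J           B
  Initial       9.513       5.728     0.01228     0.03735
  Change        -7.45        7.45        7.45       2.483
  Equil         2.063       13.18       7.462       2.521
  solve Keq expr → x = 2.483; check Q = 2.7290e+05

[M]_eq = 13.18 M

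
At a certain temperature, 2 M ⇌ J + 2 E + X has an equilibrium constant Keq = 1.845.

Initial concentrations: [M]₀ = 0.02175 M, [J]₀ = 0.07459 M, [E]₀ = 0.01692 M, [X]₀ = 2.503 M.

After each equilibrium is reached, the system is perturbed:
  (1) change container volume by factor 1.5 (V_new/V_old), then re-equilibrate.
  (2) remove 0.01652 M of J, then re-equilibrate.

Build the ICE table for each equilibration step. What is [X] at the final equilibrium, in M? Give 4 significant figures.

Q₀ = 0.113 vs Keq = 1.845 ⇒ Q<K, forward
Step 1:
                    M           J           E           X
  init        0.02175     0.07459     0.01692       2.503
  Δ          -0.01213    0.006065     0.01213    0.006065
  eq         0.009621     0.08065     0.02905       2.509
  solve Keq expr → x = 0.006065; check Q = 1.845
Then change container volume by factor 1.5 (V_new/V_old).
Step 2:
                    M           J           E           X
  init       0.006414     0.05377     0.01937       1.673
  Δ          -0.00172  8.5996e-04     0.00172  8.5996e-04
  eq         0.004694     0.05463     0.02109       1.674
  solve Keq expr → x = 8.5996e-04; check Q = 1.845
Then remove 0.01652 M of J.
Step 3:
                    M           J           E           X
  init       0.004694     0.03811     0.02109       1.674
  Δ       -6.3764e-04  3.1882e-04  6.3764e-04  3.1882e-04
  eq         0.004056     0.03843     0.02172       1.674
  solve Keq expr → x = 3.1882e-04; check Q = 1.845

[X]_eq = 1.674 M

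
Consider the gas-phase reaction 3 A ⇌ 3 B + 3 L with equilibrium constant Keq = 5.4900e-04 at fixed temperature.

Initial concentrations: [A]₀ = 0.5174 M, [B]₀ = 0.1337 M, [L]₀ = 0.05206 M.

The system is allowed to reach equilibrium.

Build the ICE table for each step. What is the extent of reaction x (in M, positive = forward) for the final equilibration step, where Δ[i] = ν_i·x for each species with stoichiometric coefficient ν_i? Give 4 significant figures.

Q₀ = 2.4346e-06 vs Keq = 5.4900e-04 ⇒ Q<K, forward
Step 1:
                   A          B          L
  I           0.5174     0.1337    0.05206
  C         -0.09708    0.09708    0.09708
  E           0.4203     0.2308     0.1491
  solve Keq expr → x = 0.03236; check Q = 5.4900e-04

x = 0.03236 M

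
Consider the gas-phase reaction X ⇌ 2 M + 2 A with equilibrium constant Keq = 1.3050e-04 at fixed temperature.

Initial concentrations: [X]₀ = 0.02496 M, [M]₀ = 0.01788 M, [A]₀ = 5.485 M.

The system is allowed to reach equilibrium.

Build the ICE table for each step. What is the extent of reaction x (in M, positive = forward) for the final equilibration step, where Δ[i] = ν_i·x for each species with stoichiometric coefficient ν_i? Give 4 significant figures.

Q₀ = 0.3853 vs Keq = 1.3050e-04 ⇒ Q>K, reverse
Step 1:
                  X         M         A
  init      0.02496   0.01788     5.485
  Δ        0.008748   -0.0175   -0.0175
  eq        0.03371 3.8360e-04     5.468
  solve Keq expr → x = -0.008748; check Q = 1.3050e-04

x = -0.008748 M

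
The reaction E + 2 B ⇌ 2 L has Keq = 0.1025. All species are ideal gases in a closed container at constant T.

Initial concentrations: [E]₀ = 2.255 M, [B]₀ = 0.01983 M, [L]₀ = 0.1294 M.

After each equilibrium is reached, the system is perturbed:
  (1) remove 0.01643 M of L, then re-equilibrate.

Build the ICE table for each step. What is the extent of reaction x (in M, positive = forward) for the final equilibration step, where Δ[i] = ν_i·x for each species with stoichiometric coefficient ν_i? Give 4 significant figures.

Q₀ = 18.88 vs Keq = 0.1025 ⇒ Q>K, reverse
Step 1:
                    E           B           L
  I             2.255     0.01983      0.1294
  C           0.04033     0.08066    -0.08066
  E             2.295      0.1005     0.04874
  solve Keq expr → x = -0.04033; check Q = 0.1025
Then remove 0.01643 M of L.
Step 2:
                    E           B           L
  I             2.295      0.1005     0.03231
  C         -0.005514    -0.01103     0.01103
  E              2.29     0.08946     0.04334
  solve Keq expr → x = 0.005514; check Q = 0.1025

x = 0.005514 M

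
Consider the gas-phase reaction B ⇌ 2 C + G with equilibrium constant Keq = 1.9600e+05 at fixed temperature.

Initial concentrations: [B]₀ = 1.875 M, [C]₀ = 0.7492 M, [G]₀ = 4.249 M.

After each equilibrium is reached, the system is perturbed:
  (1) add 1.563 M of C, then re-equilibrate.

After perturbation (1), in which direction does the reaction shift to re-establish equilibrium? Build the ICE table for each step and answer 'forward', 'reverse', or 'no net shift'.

Q₀ = 1.272 vs Keq = 1.9600e+05 ⇒ Q<K, forward
Step 1:
                    B           C           G
  Initial       1.875      0.7492       4.249
  Change       -1.874       3.749       1.874
  Equil    6.3206e-04       4.498       6.123
  solve Keq expr → x = 1.874; check Q = 1.9600e+05
Then add 1.563 M of C.
Step 2:
                    B           C           G
  Initial  6.3206e-04       6.061       6.123
  Change   5.1511e-04    -0.00103 -5.1511e-04
  Equil      0.001147        6.06       6.123
  solve Keq expr → x = -5.1511e-04; check Q = 1.9600e+05

Direction: reverse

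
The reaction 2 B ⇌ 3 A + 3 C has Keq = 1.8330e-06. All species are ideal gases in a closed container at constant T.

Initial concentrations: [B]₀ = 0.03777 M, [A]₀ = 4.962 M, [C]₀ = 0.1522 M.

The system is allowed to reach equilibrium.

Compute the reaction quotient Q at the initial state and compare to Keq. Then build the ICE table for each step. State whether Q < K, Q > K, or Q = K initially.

Q₀ = 301.9; Q > K (proceeds reverse)

Q₀ = 301.9 vs Keq = 1.8330e-06 ⇒ Q>K, reverse
Step 1:
                   B          A          C
  Initial    0.03777      4.962     0.1522
  Change       0.101    -0.1515    -0.1515
  Equil       0.1388       4.81 6.8195e-04
  solve Keq expr → x = -0.05051; check Q = 1.8330e-06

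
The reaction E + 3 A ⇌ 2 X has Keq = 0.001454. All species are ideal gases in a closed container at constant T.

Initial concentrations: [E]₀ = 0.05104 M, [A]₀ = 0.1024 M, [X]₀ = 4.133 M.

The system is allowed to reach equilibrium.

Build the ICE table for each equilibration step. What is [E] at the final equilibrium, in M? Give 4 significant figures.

[E]_eq = 1.801 M

Q₀ = 3.1169e+05 vs Keq = 0.001454 ⇒ Q>K, reverse
Step 1:
                    E           A           X
  init        0.05104      0.1024       4.133
  Δ              1.75       5.249        -3.5
  eq            1.801       5.352      0.6335
  solve Keq expr → x = -1.75; check Q = 0.001454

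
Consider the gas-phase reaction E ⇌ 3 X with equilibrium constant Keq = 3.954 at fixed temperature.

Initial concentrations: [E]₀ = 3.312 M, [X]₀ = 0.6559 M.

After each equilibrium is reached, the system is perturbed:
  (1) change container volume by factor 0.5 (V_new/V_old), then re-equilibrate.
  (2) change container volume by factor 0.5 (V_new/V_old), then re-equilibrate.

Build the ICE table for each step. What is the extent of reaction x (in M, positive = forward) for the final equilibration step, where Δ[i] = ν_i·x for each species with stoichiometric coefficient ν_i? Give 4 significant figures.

Q₀ = 0.0852 vs Keq = 3.954 ⇒ Q<K, forward
Step 1:
                    E           X
  init          3.312      0.6559
  Δ           -0.5233        1.57
  eq            2.789       2.226
  solve Keq expr → x = 0.5233; check Q = 3.954
Then change container volume by factor 0.5 (V_new/V_old).
Step 2:
                    E           X
  init          5.577       4.452
  Δ            0.5208      -1.563
  eq            6.098       2.889
  solve Keq expr → x = -0.5208; check Q = 3.954
Then change container volume by factor 0.5 (V_new/V_old).
Step 3:
                    E           X
  init           12.2       5.778
  Δ            0.6902      -2.071
  eq            12.89       3.707
  solve Keq expr → x = -0.6902; check Q = 3.954

x = -0.6902 M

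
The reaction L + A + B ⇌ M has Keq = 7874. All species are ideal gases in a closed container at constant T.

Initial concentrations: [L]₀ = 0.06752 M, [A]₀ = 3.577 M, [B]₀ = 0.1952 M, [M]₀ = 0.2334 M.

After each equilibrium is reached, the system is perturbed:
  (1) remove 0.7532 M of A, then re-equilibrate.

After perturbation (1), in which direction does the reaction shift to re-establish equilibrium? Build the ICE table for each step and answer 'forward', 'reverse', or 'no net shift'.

Q₀ = 4.951 vs Keq = 7874 ⇒ Q<K, forward
Step 1:
                  L         A         B         M
  init      0.06752     3.577    0.1952    0.2334
  Δ        -0.06743  -0.06743  -0.06743   0.06743
  eq      8.5205e-05      3.51    0.1278    0.3008
  solve Keq expr → x = 0.06743; check Q = 7874
Then remove 0.7532 M of A.
Step 2:
                  L         A         B         M
  init    8.5205e-05     2.756    0.1278    0.3008
  Δ       2.3254e-05 2.3254e-05 2.3254e-05 -2.3254e-05
  eq      1.0846e-04     2.756    0.1278    0.3008
  solve Keq expr → x = -2.3254e-05; check Q = 7874

Direction: reverse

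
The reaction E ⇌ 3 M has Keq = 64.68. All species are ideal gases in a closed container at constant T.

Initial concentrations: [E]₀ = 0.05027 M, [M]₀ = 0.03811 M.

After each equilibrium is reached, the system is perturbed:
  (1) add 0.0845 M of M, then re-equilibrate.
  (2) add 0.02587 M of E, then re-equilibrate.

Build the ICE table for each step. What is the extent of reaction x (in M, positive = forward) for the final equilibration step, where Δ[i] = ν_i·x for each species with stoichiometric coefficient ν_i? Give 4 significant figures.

Q₀ = 0.001101 vs Keq = 64.68 ⇒ Q<K, forward
Step 1:
                    E           M
  init        0.05027     0.03811
  Δ          -0.05017      0.1505
  eq       1.0373e-04      0.1886
  solve Keq expr → x = 0.05017; check Q = 64.68
Then add 0.0845 M of M.
Step 2:
                    E           M
  init     1.0373e-04      0.2731
  Δ        2.0905e-04 -6.2715e-04
  eq       3.1278e-04      0.2725
  solve Keq expr → x = -2.0905e-04; check Q = 64.68
Then add 0.02587 M of E.
Step 3:
                    E           M
  init        0.02618      0.2725
  Δ          -0.02553     0.07658
  eq       6.5754e-04      0.3491
  solve Keq expr → x = 0.02553; check Q = 64.68

x = 0.02553 M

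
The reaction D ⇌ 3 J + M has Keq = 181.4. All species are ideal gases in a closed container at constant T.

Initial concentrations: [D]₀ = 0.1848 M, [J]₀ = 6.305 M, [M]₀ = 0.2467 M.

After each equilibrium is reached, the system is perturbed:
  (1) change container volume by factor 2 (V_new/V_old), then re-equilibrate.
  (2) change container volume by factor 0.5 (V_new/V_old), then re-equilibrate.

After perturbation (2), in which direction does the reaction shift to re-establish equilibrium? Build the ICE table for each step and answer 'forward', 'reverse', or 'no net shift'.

Q₀ = 334.6 vs Keq = 181.4 ⇒ Q>K, reverse
Step 1:
                   D          J          M
  init        0.1848      6.305     0.2467
  Δ          0.05683    -0.1705   -0.05683
  eq          0.2416      6.135     0.1899
  solve Keq expr → x = -0.05683; check Q = 181.4
Then change container volume by factor 2 (V_new/V_old).
Step 2:
                   D          J          M
  init        0.1208      3.067    0.09493
  Δ         -0.08457     0.2537    0.08457
  eq         0.03624      3.321     0.1795
  solve Keq expr → x = 0.08457; check Q = 181.4
Then change container volume by factor 0.5 (V_new/V_old).
Step 3:
                   D          J          M
  init       0.07249      6.642      0.359
  Δ           0.1691    -0.5074    -0.1691
  eq          0.2416      6.135     0.1899
  solve Keq expr → x = -0.1691; check Q = 181.4

Direction: reverse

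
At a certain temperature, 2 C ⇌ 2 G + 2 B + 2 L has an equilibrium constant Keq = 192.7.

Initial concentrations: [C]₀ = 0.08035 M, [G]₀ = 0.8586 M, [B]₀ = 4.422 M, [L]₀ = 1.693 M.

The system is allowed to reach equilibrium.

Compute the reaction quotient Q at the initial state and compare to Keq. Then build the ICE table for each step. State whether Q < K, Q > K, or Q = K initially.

Q₀ = 6400 vs Keq = 192.7 ⇒ Q>K, reverse
Step 1:
                   C          G          B          L
  init       0.08035     0.8586      4.422      1.693
  Δ           0.2109    -0.2109    -0.2109    -0.2109
  eq          0.2912     0.6477      4.211      1.482
  solve Keq expr → x = -0.1054; check Q = 192.7

Q₀ = 6400; Q > K (proceeds reverse)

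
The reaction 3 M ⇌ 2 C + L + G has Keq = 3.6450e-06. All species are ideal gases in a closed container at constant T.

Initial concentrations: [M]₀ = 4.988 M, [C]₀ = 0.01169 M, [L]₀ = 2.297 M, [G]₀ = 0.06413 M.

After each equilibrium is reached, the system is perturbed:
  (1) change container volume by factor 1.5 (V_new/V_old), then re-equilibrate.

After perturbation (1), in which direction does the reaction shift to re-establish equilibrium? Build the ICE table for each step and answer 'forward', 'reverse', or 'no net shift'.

Q₀ = 1.6221e-07 vs Keq = 3.6450e-06 ⇒ Q<K, forward
Step 1:
                  M         C         L         G
  I           4.988   0.01169     2.297   0.06413
  C        -0.05438   0.03625   0.01813   0.01813
  E           4.934   0.04794     2.315   0.08226
  solve Keq expr → x = 0.01813; check Q = 3.6450e-06
Then change container volume by factor 1.5 (V_new/V_old).
Step 2:
                  M         C         L         G
  I           3.289   0.03196     1.543   0.05484
  C       -0.008952  0.005968  0.002984  0.002984
  E            3.28   0.03793     1.546   0.05782
  solve Keq expr → x = 0.002984; check Q = 3.6450e-06

Direction: forward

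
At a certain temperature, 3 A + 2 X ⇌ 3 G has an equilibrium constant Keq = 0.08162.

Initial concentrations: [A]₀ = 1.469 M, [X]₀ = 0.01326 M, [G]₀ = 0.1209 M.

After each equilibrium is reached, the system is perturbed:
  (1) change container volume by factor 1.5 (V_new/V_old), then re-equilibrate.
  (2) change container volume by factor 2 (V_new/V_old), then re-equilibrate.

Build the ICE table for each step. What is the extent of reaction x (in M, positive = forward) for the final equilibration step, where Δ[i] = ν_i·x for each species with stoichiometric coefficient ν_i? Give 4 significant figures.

Q₀ = 3.17 vs Keq = 0.08162 ⇒ Q>K, reverse
Step 1:
                    A           X           G
  I             1.469     0.01326      0.1209
  C           0.04234     0.02822    -0.04234
  E             1.511     0.04148     0.07856
  solve Keq expr → x = -0.01411; check Q = 0.08162
Then change container volume by factor 1.5 (V_new/V_old).
Step 2:
                    A           X           G
  I             1.008     0.02766     0.05238
  C          0.007434    0.004956   -0.007434
  E             1.015     0.03261     0.04494
  solve Keq expr → x = -0.002478; check Q = 0.08162
Then change container volume by factor 2 (V_new/V_old).
Step 3:
                    A           X           G
  I            0.5075     0.01631     0.02247
  C          0.005923    0.003948   -0.005923
  E            0.5134     0.02025     0.01655
  solve Keq expr → x = -0.001974; check Q = 0.08162

x = -0.001974 M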